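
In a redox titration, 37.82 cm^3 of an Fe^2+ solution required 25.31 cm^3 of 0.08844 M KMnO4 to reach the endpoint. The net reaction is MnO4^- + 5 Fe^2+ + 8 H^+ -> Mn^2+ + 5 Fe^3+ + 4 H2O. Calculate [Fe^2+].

n(KMnO4) = 0.08844 x 0.02531 = 0.002238 mol.
From the balanced equation, 1 mol KMnO4 reacts with 5 mol Fe^2+, so n(Fe^2+) = 0.002238 x 5/1 = 0.01119 mol.
[Fe^2+] = 0.01119 / 0.03782 L = 0.296 M.

0.296 M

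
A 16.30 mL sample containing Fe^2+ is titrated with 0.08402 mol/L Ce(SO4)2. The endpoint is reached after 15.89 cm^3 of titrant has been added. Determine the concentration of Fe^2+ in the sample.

n(Ce(SO4)2) = 0.08402 x 0.01589 = 0.001335 mol.
From the balanced equation, 1 mol Ce(SO4)2 reacts with 1 mol Fe^2+, so n(Fe^2+) = 0.001335 x 1/1 = 0.001335 mol.
[Fe^2+] = 0.001335 / 0.01630 L = 0.0819 M.

0.0819 M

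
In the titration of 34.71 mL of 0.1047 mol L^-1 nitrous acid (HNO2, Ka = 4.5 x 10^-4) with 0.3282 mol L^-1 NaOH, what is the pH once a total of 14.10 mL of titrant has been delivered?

n(acid) = 0.1047 x 0.03471 = 0.003634 mol; n(NaOH) added = 0.3282 x 0.01410 = 0.004628 mol.
Base is in excess by 0.004628 - 0.003634 = 0.0009935 mol in a total volume of 0.04881 L.
[OH^-] = 0.0009935/0.04881 = 0.02035 M, so pOH = 1.69 and pH = 14.00 - 1.69 = 12.31.

12.31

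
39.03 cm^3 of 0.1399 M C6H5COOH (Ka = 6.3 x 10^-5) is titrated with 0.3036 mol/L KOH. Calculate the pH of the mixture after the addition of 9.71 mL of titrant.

Initial n(C6H5COOH) = 0.1399 x 0.03903 = 0.005460 mol.
n(KOH) added = 0.3036 x 0.009710 = 0.002948 mol, converting that many moles of C6H5COOH to C6H5COO-.
Remaining n(C6H5COOH) = 0.002512 mol; n(C6H5COO-) = 0.002948 mol.
By Henderson-Hasselbalch, pH = pKa + log([A^-]/[HA]) = 4.20 + log(0.002948/0.002512) = 4.20 + (+0.07) = 4.27.

4.27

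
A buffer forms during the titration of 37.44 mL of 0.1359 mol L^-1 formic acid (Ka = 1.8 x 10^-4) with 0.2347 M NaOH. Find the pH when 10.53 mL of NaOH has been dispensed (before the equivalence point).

Initial n(HCOOH) = 0.1359 x 0.03744 = 0.005088 mol.
n(NaOH) added = 0.2347 x 0.01053 = 0.002471 mol, converting that many moles of HCOOH to HCOO-.
Remaining n(HCOOH) = 0.002617 mol; n(HCOO-) = 0.002471 mol.
By Henderson-Hasselbalch, pH = pKa + log([A^-]/[HA]) = 3.74 + log(0.002471/0.002617) = 3.74 + (-0.02) = 3.72.

3.72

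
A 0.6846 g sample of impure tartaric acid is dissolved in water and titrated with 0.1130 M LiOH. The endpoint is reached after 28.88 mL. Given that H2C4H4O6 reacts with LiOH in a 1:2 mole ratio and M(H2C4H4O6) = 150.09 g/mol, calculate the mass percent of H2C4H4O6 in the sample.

35.8%

n(LiOH) = 0.1130 x 0.02888 = 0.003263 mol.
n(H2C4H4O6) = 0.003263 / 2 = 0.001632 mol.
mass of H2C4H4O6 = 0.001632 x 150.09 = 0.2449 g.
% purity = 0.2449 / 0.6846 x 100 = 35.8%.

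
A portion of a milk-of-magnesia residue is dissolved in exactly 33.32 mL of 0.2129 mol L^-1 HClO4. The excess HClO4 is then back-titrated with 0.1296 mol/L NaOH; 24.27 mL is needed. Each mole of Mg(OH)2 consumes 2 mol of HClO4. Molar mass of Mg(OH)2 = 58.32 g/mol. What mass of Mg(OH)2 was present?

Total n(HClO4) added = 0.2129 x 0.03332 = 0.007094 mol.
n(NaOH) used = 0.1296 x 0.02427 = 0.003145 mol, which equals the excess n(HClO4).
So n(HClO4) consumed by the sample = 0.007094 - 0.003145 = 0.003948 mol.
n(Mg(OH)2) = 0.003948 / 2 = 0.001974 mol.
mass = 0.001974 mol x 58.32 g/mol = 0.115 g.

0.115 g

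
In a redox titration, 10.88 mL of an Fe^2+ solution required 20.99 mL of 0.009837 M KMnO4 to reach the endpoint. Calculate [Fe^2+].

n(KMnO4) = 0.009837 x 0.02099 = 0.0002065 mol.
From the balanced equation, 1 mol KMnO4 reacts with 5 mol Fe^2+, so n(Fe^2+) = 0.0002065 x 5/1 = 0.001032 mol.
[Fe^2+] = 0.001032 / 0.01088 L = 0.0949 M.

0.0949 M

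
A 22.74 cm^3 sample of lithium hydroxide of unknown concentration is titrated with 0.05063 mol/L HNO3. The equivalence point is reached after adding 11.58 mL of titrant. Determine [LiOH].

0.0258 M

n(HNO3) delivered = 0.05063 x 0.01158 = 0.0005863 mol.
For a 1:1 reaction, n(LiOH) = 0.0005863 mol.
[LiOH] = 0.0005863 mol / 0.02274 L = 0.0258 M.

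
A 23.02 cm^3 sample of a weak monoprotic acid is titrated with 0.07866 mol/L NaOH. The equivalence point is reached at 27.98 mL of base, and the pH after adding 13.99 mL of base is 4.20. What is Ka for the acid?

6.3 x 10^-5

13.99 mL is half of the equivalence volume, so this is the half-equivalence point where [HA] = [A^-].
At half-equivalence pH = pKa, so pKa = 4.20.
Ka = 10^(-4.20) = 6.3 x 10^-5.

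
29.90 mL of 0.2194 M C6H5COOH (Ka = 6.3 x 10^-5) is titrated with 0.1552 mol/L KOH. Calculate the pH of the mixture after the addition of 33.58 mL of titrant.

Initial n(C6H5COOH) = 0.2194 x 0.02990 = 0.006560 mol.
n(KOH) added = 0.1552 x 0.03358 = 0.005212 mol, converting that many moles of C6H5COOH to C6H5COO-.
Remaining n(C6H5COOH) = 0.001348 mol; n(C6H5COO-) = 0.005212 mol.
By Henderson-Hasselbalch, pH = pKa + log([A^-]/[HA]) = 4.20 + log(0.005212/0.001348) = 4.20 + (+0.59) = 4.79.

4.79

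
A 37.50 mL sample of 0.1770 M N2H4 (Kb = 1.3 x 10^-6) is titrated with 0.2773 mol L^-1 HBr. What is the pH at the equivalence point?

4.54

n(N2H4) = 0.1770 x 0.03750 = 0.006637 mol; V(HBr) at equivalence = 0.006637/0.2773 = 0.02394 L.
At equivalence the base is fully converted to N2H5+; total volume = 0.06144 L, so [N2H5+] = 0.006637/0.06144 = 0.1080 M.
Ka(N2H5+) = Kw/Kb = 1.0e-14 / 1.3 x 10^-6 = 7.69e-9.
[H^+] = sqrt(Ka x [N2H5+]) = sqrt(7.69e-9 x 0.1080) = 2.88e-5 M.
pH = -log(2.88e-5) = 4.54.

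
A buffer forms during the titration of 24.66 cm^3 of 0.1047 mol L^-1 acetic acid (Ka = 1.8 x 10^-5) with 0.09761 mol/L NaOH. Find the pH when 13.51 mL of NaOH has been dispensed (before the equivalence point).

4.76

Initial n(CH3COOH) = 0.1047 x 0.02466 = 0.002582 mol.
n(NaOH) added = 0.09761 x 0.01351 = 0.001319 mol, converting that many moles of CH3COOH to CH3COO-.
Remaining n(CH3COOH) = 0.001263 mol; n(CH3COO-) = 0.001319 mol.
By Henderson-Hasselbalch, pH = pKa + log([A^-]/[HA]) = 4.74 + log(0.001319/0.001263) = 4.74 + (+0.02) = 4.76.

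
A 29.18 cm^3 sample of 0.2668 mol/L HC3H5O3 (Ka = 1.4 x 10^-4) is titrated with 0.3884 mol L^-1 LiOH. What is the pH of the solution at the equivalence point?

n(HC3H5O3) = 0.2668 x 0.02918 = 0.007785 mol; V(LiOH) at equivalence = 0.007785/0.3884 = 0.02004 L.
At equivalence all the acid is converted to C3H5O3-; total volume = 0.02918 + 0.02004 = 0.04922 L, so [C3H5O3-] = 0.007785/0.04922 = 0.1582 M.
Kb = Kw/Ka = 1.0e-14 / 1.4 x 10^-4 = 7.14e-11.
[OH^-] = sqrt(Kb x [C3H5O3-]) = sqrt(7.14e-11 x 0.1582) = 3.36e-6 M.
pOH = 5.47, so pH = 14.00 - 5.47 = 8.53.

8.53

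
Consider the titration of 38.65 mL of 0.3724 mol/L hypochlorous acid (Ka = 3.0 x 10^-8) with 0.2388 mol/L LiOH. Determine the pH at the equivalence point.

10.34

n(HClO) = 0.3724 x 0.03865 = 0.01439 mol; V(LiOH) at equivalence = 0.01439/0.2388 = 0.06027 L.
At equivalence all the acid is converted to ClO-; total volume = 0.03865 + 0.06027 = 0.09892 L, so [ClO-] = 0.01439/0.09892 = 0.1455 M.
Kb = Kw/Ka = 1.0e-14 / 3.0 x 10^-8 = 3.33e-7.
[OH^-] = sqrt(Kb x [ClO-]) = sqrt(3.33e-7 x 0.1455) = 0.000220 M.
pOH = 3.66, so pH = 14.00 - 3.66 = 10.34.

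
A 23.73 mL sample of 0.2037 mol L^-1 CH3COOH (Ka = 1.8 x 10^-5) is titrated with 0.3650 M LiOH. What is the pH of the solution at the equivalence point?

n(CH3COOH) = 0.2037 x 0.02373 = 0.004834 mol; V(LiOH) at equivalence = 0.004834/0.3650 = 0.01324 L.
At equivalence all the acid is converted to CH3COO-; total volume = 0.02373 + 0.01324 = 0.03697 L, so [CH3COO-] = 0.004834/0.03697 = 0.1307 M.
Kb = Kw/Ka = 1.0e-14 / 1.8 x 10^-5 = 5.56e-10.
[OH^-] = sqrt(Kb x [CH3COO-]) = sqrt(5.56e-10 x 0.1307) = 8.52e-6 M.
pOH = 5.07, so pH = 14.00 - 5.07 = 8.93.

8.93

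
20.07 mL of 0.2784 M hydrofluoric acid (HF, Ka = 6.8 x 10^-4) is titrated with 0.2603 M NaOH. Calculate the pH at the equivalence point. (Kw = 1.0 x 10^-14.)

n(HF) = 0.2784 x 0.02007 = 0.005587 mol; V(NaOH) at equivalence = 0.005587/0.2603 = 0.02147 L.
At equivalence all the acid is converted to F-; total volume = 0.02007 + 0.02147 = 0.04154 L, so [F-] = 0.005587/0.04154 = 0.1345 M.
Kb = Kw/Ka = 1.0e-14 / 6.8 x 10^-4 = 1.47e-11.
[OH^-] = sqrt(Kb x [F-]) = sqrt(1.47e-11 x 0.1345) = 1.41e-6 M.
pOH = 5.85, so pH = 14.00 - 5.85 = 8.15.

8.15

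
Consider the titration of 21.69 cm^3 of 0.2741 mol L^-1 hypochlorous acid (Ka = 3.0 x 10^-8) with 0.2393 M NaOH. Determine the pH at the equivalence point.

10.31

n(HClO) = 0.2741 x 0.02169 = 0.005945 mol; V(NaOH) at equivalence = 0.005945/0.2393 = 0.02484 L.
At equivalence all the acid is converted to ClO-; total volume = 0.02169 + 0.02484 = 0.04653 L, so [ClO-] = 0.005945/0.04653 = 0.1278 M.
Kb = Kw/Ka = 1.0e-14 / 3.0 x 10^-8 = 3.33e-7.
[OH^-] = sqrt(Kb x [ClO-]) = sqrt(3.33e-7 x 0.1278) = 0.000206 M.
pOH = 3.69, so pH = 14.00 - 3.69 = 10.31.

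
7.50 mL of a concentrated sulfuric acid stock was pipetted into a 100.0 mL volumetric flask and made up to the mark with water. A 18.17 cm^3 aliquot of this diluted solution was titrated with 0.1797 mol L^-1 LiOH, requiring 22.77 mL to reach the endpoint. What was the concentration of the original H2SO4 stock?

n(LiOH) = 0.1797 x 0.02277 = 0.004092 mol.
n(H2SO4) in the aliquot = 0.004092 x 1/2 = 0.002046 mol.
[diluted H2SO4] = 0.002046 / 0.01817 = 0.1126 M.
Dilution factor = 100.0/7.500 = 13.33, so [stock] = 0.1126 x 13.33 = 1.50 M.

1.50 M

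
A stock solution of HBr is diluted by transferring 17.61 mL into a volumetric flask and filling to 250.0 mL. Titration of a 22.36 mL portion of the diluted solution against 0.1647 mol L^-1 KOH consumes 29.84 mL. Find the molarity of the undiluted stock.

n(KOH) = 0.1647 x 0.02984 = 0.004915 mol.
n(HBr) in the aliquot = 0.004915 mol.
[diluted HBr] = 0.004915 / 0.02236 = 0.2198 M.
Dilution factor = 250.0/17.61 = 14.20, so [stock] = 0.2198 x 14.20 = 3.12 M.

3.12 M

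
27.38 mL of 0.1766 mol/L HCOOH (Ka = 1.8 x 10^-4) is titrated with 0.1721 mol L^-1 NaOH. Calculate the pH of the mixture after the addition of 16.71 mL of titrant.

3.91

Initial n(HCOOH) = 0.1766 x 0.02738 = 0.004835 mol.
n(NaOH) added = 0.1721 x 0.01671 = 0.002876 mol, converting that many moles of HCOOH to HCOO-.
Remaining n(HCOOH) = 0.001960 mol; n(HCOO-) = 0.002876 mol.
By Henderson-Hasselbalch, pH = pKa + log([A^-]/[HA]) = 3.74 + log(0.002876/0.001960) = 3.74 + (+0.17) = 3.91.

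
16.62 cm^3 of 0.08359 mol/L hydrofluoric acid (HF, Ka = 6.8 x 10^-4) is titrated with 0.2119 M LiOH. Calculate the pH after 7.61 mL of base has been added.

11.96

n(acid) = 0.08359 x 0.01662 = 0.001389 mol; n(LiOH) added = 0.2119 x 0.007610 = 0.001613 mol.
Base is in excess by 0.001613 - 0.001389 = 0.0002233 mol in a total volume of 0.02423 L.
[OH^-] = 0.0002233/0.02423 = 0.009216 M, so pOH = 2.04 and pH = 14.00 - 2.04 = 11.96.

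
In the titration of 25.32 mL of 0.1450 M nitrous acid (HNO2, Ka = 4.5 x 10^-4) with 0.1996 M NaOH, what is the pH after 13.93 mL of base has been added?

Initial n(HNO2) = 0.1450 x 0.02532 = 0.003671 mol.
n(NaOH) added = 0.1996 x 0.01393 = 0.002780 mol, converting that many moles of HNO2 to NO2-.
Remaining n(HNO2) = 0.0008910 mol; n(NO2-) = 0.002780 mol.
By Henderson-Hasselbalch, pH = pKa + log([A^-]/[HA]) = 3.35 + log(0.002780/0.0008910) = 3.35 + (+0.49) = 3.84.

3.84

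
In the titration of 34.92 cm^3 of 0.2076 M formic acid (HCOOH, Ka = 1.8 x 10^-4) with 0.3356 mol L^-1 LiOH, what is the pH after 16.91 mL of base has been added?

4.30

Initial n(HCOOH) = 0.2076 x 0.03492 = 0.007249 mol.
n(LiOH) added = 0.3356 x 0.01691 = 0.005675 mol, converting that many moles of HCOOH to HCOO-.
Remaining n(HCOOH) = 0.001574 mol; n(HCOO-) = 0.005675 mol.
By Henderson-Hasselbalch, pH = pKa + log([A^-]/[HA]) = 3.74 + log(0.005675/0.001574) = 3.74 + (+0.56) = 4.30.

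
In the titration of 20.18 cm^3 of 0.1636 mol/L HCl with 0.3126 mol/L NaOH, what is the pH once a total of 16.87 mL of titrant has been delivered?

12.73

n(acid) = 0.1636 x 0.02018 = 0.003301 mol; n(NaOH) added = 0.3126 x 0.01687 = 0.005274 mol.
Base is in excess by 0.005274 - 0.003301 = 0.001972 mol in a total volume of 0.03705 L.
[OH^-] = 0.001972/0.03705 = 0.05323 M, so pOH = 1.27 and pH = 14.00 - 1.27 = 12.73.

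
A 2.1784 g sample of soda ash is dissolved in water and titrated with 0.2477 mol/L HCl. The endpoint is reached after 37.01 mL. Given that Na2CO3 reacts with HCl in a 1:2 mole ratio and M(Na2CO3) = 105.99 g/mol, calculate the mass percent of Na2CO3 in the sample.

n(HCl) = 0.2477 x 0.03701 = 0.009167 mol.
n(Na2CO3) = 0.009167 / 2 = 0.004584 mol.
mass of Na2CO3 = 0.004584 x 105.99 = 0.4858 g.
% purity = 0.4858 / 2.1784 x 100 = 22.3%.

22.3%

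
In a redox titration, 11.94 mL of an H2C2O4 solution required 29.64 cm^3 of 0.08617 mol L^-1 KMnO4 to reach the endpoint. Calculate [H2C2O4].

n(KMnO4) = 0.08617 x 0.02964 = 0.002554 mol.
From the balanced equation, 2 mol KMnO4 reacts with 5 mol H2C2O4, so n(H2C2O4) = 0.002554 x 5/2 = 0.006385 mol.
[H2C2O4] = 0.006385 / 0.01194 L = 0.535 M.

0.535 M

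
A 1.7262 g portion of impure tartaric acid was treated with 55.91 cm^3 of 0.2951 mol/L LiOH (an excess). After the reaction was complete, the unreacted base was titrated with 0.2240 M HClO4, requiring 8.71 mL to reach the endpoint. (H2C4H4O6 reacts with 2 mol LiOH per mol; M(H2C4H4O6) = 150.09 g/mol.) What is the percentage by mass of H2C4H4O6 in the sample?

63.2%

Total n(LiOH) added = 0.2951 x 0.05591 = 0.01650 mol.
n(HClO4) used = 0.2240 x 0.008710 = 0.001951 mol, which equals the excess n(LiOH).
So n(LiOH) consumed by the sample = 0.01650 - 0.001951 = 0.01455 mol.
n(H2C4H4O6) = 0.01455 / 2 = 0.007274 mol.
mass H2C4H4O6 = 0.007274 x 150.09 = 1.092 g, so %H2C4H4O6 = 1.092/1.7262 x 100 = 63.2%.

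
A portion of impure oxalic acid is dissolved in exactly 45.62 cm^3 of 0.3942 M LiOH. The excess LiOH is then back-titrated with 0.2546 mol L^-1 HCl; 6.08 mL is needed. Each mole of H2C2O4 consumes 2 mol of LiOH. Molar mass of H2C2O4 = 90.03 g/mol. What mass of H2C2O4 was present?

Total n(LiOH) added = 0.3942 x 0.04562 = 0.01798 mol.
n(HCl) used = 0.2546 x 0.006080 = 0.001548 mol, which equals the excess n(LiOH).
So n(LiOH) consumed by the sample = 0.01798 - 0.001548 = 0.01644 mol.
n(H2C2O4) = 0.01644 / 2 = 0.008218 mol.
mass = 0.008218 mol x 90.03 g/mol = 0.740 g.

0.740 g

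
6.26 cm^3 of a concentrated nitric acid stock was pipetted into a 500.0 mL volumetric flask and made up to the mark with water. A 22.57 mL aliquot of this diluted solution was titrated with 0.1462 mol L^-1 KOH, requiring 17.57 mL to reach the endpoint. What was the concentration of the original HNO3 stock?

9.09 M

n(KOH) = 0.1462 x 0.01757 = 0.002569 mol.
n(HNO3) in the aliquot = 0.002569 mol.
[diluted HNO3] = 0.002569 / 0.02257 = 0.1138 M.
Dilution factor = 500.0/6.260 = 79.87, so [stock] = 0.1138 x 79.87 = 9.09 M.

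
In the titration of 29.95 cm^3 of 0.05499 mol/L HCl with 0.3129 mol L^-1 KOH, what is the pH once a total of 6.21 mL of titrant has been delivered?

11.91

n(acid) = 0.05499 x 0.02995 = 0.001647 mol; n(KOH) added = 0.3129 x 0.006210 = 0.001943 mol.
Base is in excess by 0.001943 - 0.001647 = 0.0002962 mol in a total volume of 0.03616 L.
[OH^-] = 0.0002962/0.03616 = 0.008190 M, so pOH = 2.09 and pH = 14.00 - 2.09 = 11.91.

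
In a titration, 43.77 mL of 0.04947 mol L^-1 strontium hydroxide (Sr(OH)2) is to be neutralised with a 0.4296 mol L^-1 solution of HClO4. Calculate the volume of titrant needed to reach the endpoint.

n(Sr(OH)2) = 0.04947 mol/L x 0.04377 L = 0.002165 mol.
The neutralisation is 1 Sr(OH)2 : 2 HClO4, so n(HClO4) = 0.002165 x 2/1 = 0.004331 mol.
V(HClO4) = 0.004331 / 0.4296 = 0.01008 L = 10.1 mL.

10.1 mL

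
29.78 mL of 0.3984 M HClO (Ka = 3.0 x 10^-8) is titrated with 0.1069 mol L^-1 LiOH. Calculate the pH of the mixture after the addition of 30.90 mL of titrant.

Initial n(HClO) = 0.3984 x 0.02978 = 0.01186 mol.
n(LiOH) added = 0.1069 x 0.03090 = 0.003303 mol, converting that many moles of HClO to ClO-.
Remaining n(HClO) = 0.008561 mol; n(ClO-) = 0.003303 mol.
By Henderson-Hasselbalch, pH = pKa + log([A^-]/[HA]) = 7.52 + log(0.003303/0.008561) = 7.52 + (-0.41) = 7.11.

7.11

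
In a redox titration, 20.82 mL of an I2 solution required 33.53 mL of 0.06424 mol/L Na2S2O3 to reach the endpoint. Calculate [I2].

0.0517 M

n(Na2S2O3) = 0.06424 x 0.03353 = 0.002154 mol.
From the balanced equation, 2 mol Na2S2O3 reacts with 1 mol I2, so n(I2) = 0.002154 x 1/2 = 0.001077 mol.
[I2] = 0.001077 / 0.02082 L = 0.0517 M.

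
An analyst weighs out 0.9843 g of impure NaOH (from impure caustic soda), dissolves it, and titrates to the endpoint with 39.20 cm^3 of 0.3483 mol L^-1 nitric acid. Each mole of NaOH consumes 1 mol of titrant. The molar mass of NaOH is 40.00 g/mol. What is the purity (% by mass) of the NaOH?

n(HNO3) = 0.3483 x 0.03920 = 0.01365 mol.
n(NaOH) = 0.01365 / 1 = 0.01365 mol.
mass of NaOH = 0.01365 x 40.00 = 0.5461 g.
% purity = 0.5461 / 0.9843 x 100 = 55.5%.

55.5%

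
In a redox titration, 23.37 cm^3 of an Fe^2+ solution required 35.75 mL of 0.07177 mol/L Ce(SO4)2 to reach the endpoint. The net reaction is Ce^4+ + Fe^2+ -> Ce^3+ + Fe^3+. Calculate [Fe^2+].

0.110 M

n(Ce(SO4)2) = 0.07177 x 0.03575 = 0.002566 mol.
From the balanced equation, 1 mol Ce(SO4)2 reacts with 1 mol Fe^2+, so n(Fe^2+) = 0.002566 x 1/1 = 0.002566 mol.
[Fe^2+] = 0.002566 / 0.02337 L = 0.110 M.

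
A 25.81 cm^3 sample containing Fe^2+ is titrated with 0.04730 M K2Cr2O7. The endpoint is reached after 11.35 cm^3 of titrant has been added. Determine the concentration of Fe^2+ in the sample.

n(K2Cr2O7) = 0.04730 x 0.01135 = 0.0005369 mol.
From the balanced equation, 1 mol K2Cr2O7 reacts with 6 mol Fe^2+, so n(Fe^2+) = 0.0005369 x 6/1 = 0.003221 mol.
[Fe^2+] = 0.003221 / 0.02581 L = 0.125 M.

0.125 M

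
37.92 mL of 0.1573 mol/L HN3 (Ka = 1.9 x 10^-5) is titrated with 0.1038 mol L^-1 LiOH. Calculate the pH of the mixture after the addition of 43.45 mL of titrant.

Initial n(HN3) = 0.1573 x 0.03792 = 0.005965 mol.
n(LiOH) added = 0.1038 x 0.04345 = 0.004510 mol, converting that many moles of HN3 to N3-.
Remaining n(HN3) = 0.001455 mol; n(N3-) = 0.004510 mol.
By Henderson-Hasselbalch, pH = pKa + log([A^-]/[HA]) = 4.72 + log(0.004510/0.001455) = 4.72 + (+0.49) = 5.21.

5.21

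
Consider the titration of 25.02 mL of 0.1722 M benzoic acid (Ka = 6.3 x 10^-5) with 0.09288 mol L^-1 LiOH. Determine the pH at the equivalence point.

8.49

n(C6H5COOH) = 0.1722 x 0.02502 = 0.004308 mol; V(LiOH) at equivalence = 0.004308/0.09288 = 0.04639 L.
At equivalence all the acid is converted to C6H5COO-; total volume = 0.02502 + 0.04639 = 0.07141 L, so [C6H5COO-] = 0.004308/0.07141 = 0.06034 M.
Kb = Kw/Ka = 1.0e-14 / 6.3 x 10^-5 = 1.59e-10.
[OH^-] = sqrt(Kb x [C6H5COO-]) = sqrt(1.59e-10 x 0.06034) = 3.09e-6 M.
pOH = 5.51, so pH = 14.00 - 5.51 = 8.49.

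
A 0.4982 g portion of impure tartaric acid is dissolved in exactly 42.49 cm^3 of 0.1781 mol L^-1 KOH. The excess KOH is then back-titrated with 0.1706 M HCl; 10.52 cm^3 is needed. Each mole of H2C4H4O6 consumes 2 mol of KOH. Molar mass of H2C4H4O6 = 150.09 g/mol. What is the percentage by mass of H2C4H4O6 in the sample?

87.0%

Total n(KOH) added = 0.1781 x 0.04249 = 0.007567 mol.
n(HCl) used = 0.1706 x 0.01052 = 0.001795 mol, which equals the excess n(KOH).
So n(KOH) consumed by the sample = 0.007567 - 0.001795 = 0.005773 mol.
n(H2C4H4O6) = 0.005773 / 2 = 0.002886 mol.
mass H2C4H4O6 = 0.002886 x 150.09 = 0.4332 g, so %H2C4H4O6 = 0.4332/0.4982 x 100 = 87.0%.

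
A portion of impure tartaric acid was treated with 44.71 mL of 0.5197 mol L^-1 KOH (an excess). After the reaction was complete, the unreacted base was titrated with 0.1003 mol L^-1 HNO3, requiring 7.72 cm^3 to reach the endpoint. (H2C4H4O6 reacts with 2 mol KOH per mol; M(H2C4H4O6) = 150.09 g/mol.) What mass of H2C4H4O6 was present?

1.69 g

Total n(KOH) added = 0.5197 x 0.04471 = 0.02324 mol.
n(HNO3) used = 0.1003 x 0.007720 = 0.0007743 mol, which equals the excess n(KOH).
So n(KOH) consumed by the sample = 0.02324 - 0.0007743 = 0.02246 mol.
n(H2C4H4O6) = 0.02246 / 2 = 0.01123 mol.
mass = 0.01123 mol x 150.09 g/mol = 1.69 g.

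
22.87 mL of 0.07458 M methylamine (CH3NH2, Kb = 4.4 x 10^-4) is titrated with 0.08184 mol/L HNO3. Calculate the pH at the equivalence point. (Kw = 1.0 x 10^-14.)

6.03

n(CH3NH2) = 0.07458 x 0.02287 = 0.001706 mol; V(HNO3) at equivalence = 0.001706/0.08184 = 0.02084 L.
At equivalence the base is fully converted to CH3NH3+; total volume = 0.04371 L, so [CH3NH3+] = 0.001706/0.04371 = 0.03902 M.
Ka(CH3NH3+) = Kw/Kb = 1.0e-14 / 4.4 x 10^-4 = 2.27e-11.
[H^+] = sqrt(Ka x [CH3NH3+]) = sqrt(2.27e-11 x 0.03902) = 9.42e-7 M.
pH = -log(9.42e-7) = 6.03.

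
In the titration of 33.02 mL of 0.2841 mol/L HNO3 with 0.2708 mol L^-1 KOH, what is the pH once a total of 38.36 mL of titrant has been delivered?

12.15

n(acid) = 0.2841 x 0.03302 = 0.009381 mol; n(KOH) added = 0.2708 x 0.03836 = 0.01039 mol.
Base is in excess by 0.01039 - 0.009381 = 0.001007 mol in a total volume of 0.07138 L.
[OH^-] = 0.001007/0.07138 = 0.01411 M, so pOH = 1.85 and pH = 14.00 - 1.85 = 12.15.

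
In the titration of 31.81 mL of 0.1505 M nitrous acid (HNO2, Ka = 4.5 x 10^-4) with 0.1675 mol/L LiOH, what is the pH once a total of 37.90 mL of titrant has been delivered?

12.35

n(acid) = 0.1505 x 0.03181 = 0.004787 mol; n(LiOH) added = 0.1675 x 0.03790 = 0.006348 mol.
Base is in excess by 0.006348 - 0.004787 = 0.001561 mol in a total volume of 0.06971 L.
[OH^-] = 0.001561/0.06971 = 0.02239 M, so pOH = 1.65 and pH = 14.00 - 1.65 = 12.35.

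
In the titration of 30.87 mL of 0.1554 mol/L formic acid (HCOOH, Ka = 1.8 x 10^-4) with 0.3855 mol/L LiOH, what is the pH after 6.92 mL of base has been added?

Initial n(HCOOH) = 0.1554 x 0.03087 = 0.004797 mol.
n(LiOH) added = 0.3855 x 0.006920 = 0.002668 mol, converting that many moles of HCOOH to HCOO-.
Remaining n(HCOOH) = 0.002130 mol; n(HCOO-) = 0.002668 mol.
By Henderson-Hasselbalch, pH = pKa + log([A^-]/[HA]) = 3.74 + log(0.002668/0.002130) = 3.74 + (+0.10) = 3.84.

3.84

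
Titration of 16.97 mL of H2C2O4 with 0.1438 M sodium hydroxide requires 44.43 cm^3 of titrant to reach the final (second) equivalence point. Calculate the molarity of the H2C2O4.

0.188 M

n(NaOH) = 0.1438 x 0.04443 = 0.006389 mol.
At the final (second) equivalence point, 2 mol OH^- react per mol H2C2O4, so n(H2C2O4) = 0.006389 / 2 = 0.003195 mol.
[H2C2O4] = 0.003195 / 0.01697 L = 0.188 M.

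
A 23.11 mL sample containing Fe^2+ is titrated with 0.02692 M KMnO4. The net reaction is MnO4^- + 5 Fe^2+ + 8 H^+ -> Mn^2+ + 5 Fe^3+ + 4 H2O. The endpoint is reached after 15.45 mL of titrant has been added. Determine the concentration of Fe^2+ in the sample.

0.0900 M

n(KMnO4) = 0.02692 x 0.01545 = 0.0004159 mol.
From the balanced equation, 1 mol KMnO4 reacts with 5 mol Fe^2+, so n(Fe^2+) = 0.0004159 x 5/1 = 0.002080 mol.
[Fe^2+] = 0.002080 / 0.02311 L = 0.0900 M.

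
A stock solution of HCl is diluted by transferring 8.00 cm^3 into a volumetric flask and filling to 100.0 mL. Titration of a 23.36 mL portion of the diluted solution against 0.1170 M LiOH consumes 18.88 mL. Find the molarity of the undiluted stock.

1.18 M

n(LiOH) = 0.1170 x 0.01888 = 0.002209 mol.
n(HCl) in the aliquot = 0.002209 mol.
[diluted HCl] = 0.002209 / 0.02336 = 0.09456 M.
Dilution factor = 100.0/8.000 = 12.50, so [stock] = 0.09456 x 12.50 = 1.18 M.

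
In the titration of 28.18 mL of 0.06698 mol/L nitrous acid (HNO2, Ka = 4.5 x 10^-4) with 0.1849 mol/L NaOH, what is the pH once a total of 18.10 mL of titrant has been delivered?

n(acid) = 0.06698 x 0.02818 = 0.001887 mol; n(NaOH) added = 0.1849 x 0.01810 = 0.003347 mol.
Base is in excess by 0.003347 - 0.001887 = 0.001459 mol in a total volume of 0.04628 L.
[OH^-] = 0.001459/0.04628 = 0.03153 M, so pOH = 1.50 and pH = 14.00 - 1.50 = 12.50.

12.50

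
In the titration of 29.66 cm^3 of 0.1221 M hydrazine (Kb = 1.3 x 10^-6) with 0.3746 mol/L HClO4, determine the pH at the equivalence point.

4.57

n(N2H4) = 0.1221 x 0.02966 = 0.003621 mol; V(HClO4) at equivalence = 0.003621/0.3746 = 0.009668 L.
At equivalence the base is fully converted to N2H5+; total volume = 0.03933 L, so [N2H5+] = 0.003621/0.03933 = 0.09209 M.
Ka(N2H5+) = Kw/Kb = 1.0e-14 / 1.3 x 10^-6 = 7.69e-9.
[H^+] = sqrt(Ka x [N2H5+]) = sqrt(7.69e-9 x 0.09209) = 2.66e-5 M.
pH = -log(2.66e-5) = 4.57.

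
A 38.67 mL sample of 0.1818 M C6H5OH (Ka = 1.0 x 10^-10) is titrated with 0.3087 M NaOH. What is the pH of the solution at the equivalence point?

n(C6H5OH) = 0.1818 x 0.03867 = 0.007030 mol; V(NaOH) at equivalence = 0.007030/0.3087 = 0.02277 L.
At equivalence all the acid is converted to C6H5O-; total volume = 0.03867 + 0.02277 = 0.06144 L, so [C6H5O-] = 0.007030/0.06144 = 0.1144 M.
Kb = Kw/Ka = 1.0e-14 / 1.0 x 10^-10 = 0.000100.
[OH^-] = sqrt(Kb x [C6H5O-]) = sqrt(0.000100 x 0.1144) = 0.00338 M.
pOH = 2.47, so pH = 14.00 - 2.47 = 11.53.

11.53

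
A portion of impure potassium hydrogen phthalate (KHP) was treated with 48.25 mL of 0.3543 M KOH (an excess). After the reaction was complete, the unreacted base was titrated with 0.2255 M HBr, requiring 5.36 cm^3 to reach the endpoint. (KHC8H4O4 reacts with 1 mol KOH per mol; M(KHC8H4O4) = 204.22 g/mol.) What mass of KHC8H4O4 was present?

Total n(KOH) added = 0.3543 x 0.04825 = 0.01709 mol.
n(HBr) used = 0.2255 x 0.005360 = 0.001209 mol, which equals the excess n(KOH).
So n(KOH) consumed by the sample = 0.01709 - 0.001209 = 0.01589 mol.
n(KHC8H4O4) = 0.01589 / 1 = 0.01589 mol.
mass = 0.01589 mol x 204.22 g/mol = 3.24 g.

3.24 g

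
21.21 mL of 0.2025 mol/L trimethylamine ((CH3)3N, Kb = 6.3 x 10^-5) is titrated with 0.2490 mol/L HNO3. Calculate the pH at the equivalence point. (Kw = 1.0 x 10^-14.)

n((CH3)3N) = 0.2025 x 0.02121 = 0.004295 mol; V(HNO3) at equivalence = 0.004295/0.2490 = 0.01725 L.
At equivalence the base is fully converted to (CH3)3NH+; total volume = 0.03846 L, so [(CH3)3NH+] = 0.004295/0.03846 = 0.1117 M.
Ka((CH3)3NH+) = Kw/Kb = 1.0e-14 / 6.3 x 10^-5 = 1.59e-10.
[H^+] = sqrt(Ka x [(CH3)3NH+]) = sqrt(1.59e-10 x 0.1117) = 4.21e-6 M.
pH = -log(4.21e-6) = 5.38.

5.38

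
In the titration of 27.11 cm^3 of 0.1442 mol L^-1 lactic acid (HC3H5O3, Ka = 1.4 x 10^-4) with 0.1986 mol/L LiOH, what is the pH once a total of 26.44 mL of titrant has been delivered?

n(acid) = 0.1442 x 0.02711 = 0.003909 mol; n(LiOH) added = 0.1986 x 0.02644 = 0.005251 mol.
Base is in excess by 0.005251 - 0.003909 = 0.001342 mol in a total volume of 0.05355 L.
[OH^-] = 0.001342/0.05355 = 0.02506 M, so pOH = 1.60 and pH = 14.00 - 1.60 = 12.40.

12.40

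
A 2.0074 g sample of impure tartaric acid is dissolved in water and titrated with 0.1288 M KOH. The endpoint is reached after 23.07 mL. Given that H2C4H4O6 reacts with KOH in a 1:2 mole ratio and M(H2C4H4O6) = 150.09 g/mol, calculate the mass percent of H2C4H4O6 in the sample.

11.1%

n(KOH) = 0.1288 x 0.02307 = 0.002971 mol.
n(H2C4H4O6) = 0.002971 / 2 = 0.001486 mol.
mass of H2C4H4O6 = 0.001486 x 150.09 = 0.2230 g.
% purity = 0.2230 / 2.0074 x 100 = 11.1%.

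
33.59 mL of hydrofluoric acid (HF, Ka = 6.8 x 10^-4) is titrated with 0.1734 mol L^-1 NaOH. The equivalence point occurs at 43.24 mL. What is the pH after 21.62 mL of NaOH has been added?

21.62 mL is exactly half the equivalence volume (43.24/2), i.e. the half-equivalence point.
There, n(HA) = n(A^-), so pH = pKa = -log(6.8 x 10^-4) = 3.17.

3.17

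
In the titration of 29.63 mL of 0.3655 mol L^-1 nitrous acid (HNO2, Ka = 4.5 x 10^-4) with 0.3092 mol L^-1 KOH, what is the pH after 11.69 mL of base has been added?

3.05

Initial n(HNO2) = 0.3655 x 0.02963 = 0.01083 mol.
n(KOH) added = 0.3092 x 0.01169 = 0.003615 mol, converting that many moles of HNO2 to NO2-.
Remaining n(HNO2) = 0.007215 mol; n(NO2-) = 0.003615 mol.
By Henderson-Hasselbalch, pH = pKa + log([A^-]/[HA]) = 3.35 + log(0.003615/0.007215) = 3.35 + (-0.30) = 3.05.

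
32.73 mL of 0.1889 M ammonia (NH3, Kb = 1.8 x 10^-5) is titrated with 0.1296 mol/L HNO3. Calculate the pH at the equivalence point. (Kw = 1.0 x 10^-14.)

n(NH3) = 0.1889 x 0.03273 = 0.006183 mol; V(HNO3) at equivalence = 0.006183/0.1296 = 0.04771 L.
At equivalence the base is fully converted to NH4+; total volume = 0.08044 L, so [NH4+] = 0.006183/0.08044 = 0.07686 M.
Ka(NH4+) = Kw/Kb = 1.0e-14 / 1.8 x 10^-5 = 5.56e-10.
[H^+] = sqrt(Ka x [NH4+]) = sqrt(5.56e-10 x 0.07686) = 6.53e-6 M.
pH = -log(6.53e-6) = 5.18.

5.18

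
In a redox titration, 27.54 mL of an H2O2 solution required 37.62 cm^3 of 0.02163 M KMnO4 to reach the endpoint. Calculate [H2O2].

0.0739 M

n(KMnO4) = 0.02163 x 0.03762 = 0.0008137 mol.
From the balanced equation, 2 mol KMnO4 reacts with 5 mol H2O2, so n(H2O2) = 0.0008137 x 5/2 = 0.002034 mol.
[H2O2] = 0.002034 / 0.02754 L = 0.0739 M.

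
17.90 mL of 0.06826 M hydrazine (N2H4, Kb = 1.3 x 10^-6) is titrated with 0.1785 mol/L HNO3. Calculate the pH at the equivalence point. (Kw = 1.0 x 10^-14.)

n(N2H4) = 0.06826 x 0.01790 = 0.001222 mol; V(HNO3) at equivalence = 0.001222/0.1785 = 0.006845 L.
At equivalence the base is fully converted to N2H5+; total volume = 0.02475 L, so [N2H5+] = 0.001222/0.02475 = 0.04938 M.
Ka(N2H5+) = Kw/Kb = 1.0e-14 / 1.3 x 10^-6 = 7.69e-9.
[H^+] = sqrt(Ka x [N2H5+]) = sqrt(7.69e-9 x 0.04938) = 1.95e-5 M.
pH = -log(1.95e-5) = 4.71.

4.71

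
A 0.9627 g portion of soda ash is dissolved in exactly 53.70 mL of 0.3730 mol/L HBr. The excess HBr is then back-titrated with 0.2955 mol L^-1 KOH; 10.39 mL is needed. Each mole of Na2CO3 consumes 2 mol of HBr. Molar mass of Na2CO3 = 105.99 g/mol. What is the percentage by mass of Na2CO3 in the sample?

93.4%

Total n(HBr) added = 0.3730 x 0.05370 = 0.02003 mol.
n(KOH) used = 0.2955 x 0.01039 = 0.003070 mol, which equals the excess n(HBr).
So n(HBr) consumed by the sample = 0.02003 - 0.003070 = 0.01696 mol.
n(Na2CO3) = 0.01696 / 2 = 0.008480 mol.
mass Na2CO3 = 0.008480 x 105.99 = 0.8988 g, so %Na2CO3 = 0.8988/0.9627 x 100 = 93.4%.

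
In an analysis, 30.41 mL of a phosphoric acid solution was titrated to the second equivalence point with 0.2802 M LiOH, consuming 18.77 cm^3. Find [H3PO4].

0.0865 M

n(LiOH) = 0.2802 x 0.01877 = 0.005259 mol.
At the second equivalence point, 2 mol OH^- react per mol H3PO4, so n(H3PO4) = 0.005259 / 2 = 0.002630 mol.
[H3PO4] = 0.002630 / 0.03041 L = 0.0865 M.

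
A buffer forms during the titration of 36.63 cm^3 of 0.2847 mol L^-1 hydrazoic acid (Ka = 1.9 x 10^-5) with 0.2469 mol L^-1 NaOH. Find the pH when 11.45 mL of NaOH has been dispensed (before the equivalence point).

4.29

Initial n(HN3) = 0.2847 x 0.03663 = 0.01043 mol.
n(NaOH) added = 0.2469 x 0.01145 = 0.002827 mol, converting that many moles of HN3 to N3-.
Remaining n(HN3) = 0.007602 mol; n(N3-) = 0.002827 mol.
By Henderson-Hasselbalch, pH = pKa + log([A^-]/[HA]) = 4.72 + log(0.002827/0.007602) = 4.72 + (-0.43) = 4.29.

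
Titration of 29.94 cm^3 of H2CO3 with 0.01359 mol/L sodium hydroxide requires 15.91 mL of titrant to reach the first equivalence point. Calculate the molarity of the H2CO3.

0.00722 M

n(NaOH) = 0.01359 x 0.01591 = 0.0002162 mol.
At the first equivalence point, 1 mol OH^- react per mol H2CO3, so n(H2CO3) = 0.0002162 / 1 = 0.0002162 mol.
[H2CO3] = 0.0002162 / 0.02994 L = 0.00722 M.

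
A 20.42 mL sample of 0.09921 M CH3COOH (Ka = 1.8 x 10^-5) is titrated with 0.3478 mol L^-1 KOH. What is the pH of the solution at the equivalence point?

n(CH3COOH) = 0.09921 x 0.02042 = 0.002026 mol; V(KOH) at equivalence = 0.002026/0.3478 = 0.005825 L.
At equivalence all the acid is converted to CH3COO-; total volume = 0.02042 + 0.005825 = 0.02624 L, so [CH3COO-] = 0.002026/0.02624 = 0.07719 M.
Kb = Kw/Ka = 1.0e-14 / 1.8 x 10^-5 = 5.56e-10.
[OH^-] = sqrt(Kb x [CH3COO-]) = sqrt(5.56e-10 x 0.07719) = 6.55e-6 M.
pOH = 5.18, so pH = 14.00 - 5.18 = 8.82.

8.82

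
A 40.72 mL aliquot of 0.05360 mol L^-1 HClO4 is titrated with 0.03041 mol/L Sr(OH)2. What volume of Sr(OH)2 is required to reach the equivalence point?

35.9 mL

n(HClO4) = 0.05360 mol/L x 0.04072 L = 0.002183 mol.
The neutralisation is 2 HClO4 : 1 Sr(OH)2, so n(Sr(OH)2) = 0.002183 x 1/2 = 0.001091 mol.
V(Sr(OH)2) = 0.001091 / 0.03041 = 0.03589 L = 35.9 mL.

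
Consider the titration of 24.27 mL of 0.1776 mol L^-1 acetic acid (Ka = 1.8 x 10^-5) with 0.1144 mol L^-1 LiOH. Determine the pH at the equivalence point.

n(CH3COOH) = 0.1776 x 0.02427 = 0.004310 mol; V(LiOH) at equivalence = 0.004310/0.1144 = 0.03768 L.
At equivalence all the acid is converted to CH3COO-; total volume = 0.02427 + 0.03768 = 0.06195 L, so [CH3COO-] = 0.004310/0.06195 = 0.06958 M.
Kb = Kw/Ka = 1.0e-14 / 1.8 x 10^-5 = 5.56e-10.
[OH^-] = sqrt(Kb x [CH3COO-]) = sqrt(5.56e-10 x 0.06958) = 6.22e-6 M.
pOH = 5.21, so pH = 14.00 - 5.21 = 8.79.

8.79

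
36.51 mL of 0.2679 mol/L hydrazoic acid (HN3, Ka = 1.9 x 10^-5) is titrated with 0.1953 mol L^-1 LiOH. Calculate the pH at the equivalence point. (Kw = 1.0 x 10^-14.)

8.89

n(HN3) = 0.2679 x 0.03651 = 0.009781 mol; V(LiOH) at equivalence = 0.009781/0.1953 = 0.05008 L.
At equivalence all the acid is converted to N3-; total volume = 0.03651 + 0.05008 = 0.08659 L, so [N3-] = 0.009781/0.08659 = 0.1130 M.
Kb = Kw/Ka = 1.0e-14 / 1.9 x 10^-5 = 5.26e-10.
[OH^-] = sqrt(Kb x [N3-]) = sqrt(5.26e-10 x 0.1130) = 7.71e-6 M.
pOH = 5.11, so pH = 14.00 - 5.11 = 8.89.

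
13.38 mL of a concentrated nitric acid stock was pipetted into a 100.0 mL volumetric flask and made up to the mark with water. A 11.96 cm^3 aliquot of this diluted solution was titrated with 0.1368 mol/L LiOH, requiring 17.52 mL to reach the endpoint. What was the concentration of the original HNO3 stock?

1.50 M

n(LiOH) = 0.1368 x 0.01752 = 0.002397 mol.
n(HNO3) in the aliquot = 0.002397 mol.
[diluted HNO3] = 0.002397 / 0.01196 = 0.2004 M.
Dilution factor = 100.0/13.38 = 7.474, so [stock] = 0.2004 x 7.474 = 1.50 M.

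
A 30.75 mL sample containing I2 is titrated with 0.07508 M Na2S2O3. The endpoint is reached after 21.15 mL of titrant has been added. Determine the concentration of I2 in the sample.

0.0258 M

n(Na2S2O3) = 0.07508 x 0.02115 = 0.001588 mol.
From the balanced equation, 2 mol Na2S2O3 reacts with 1 mol I2, so n(I2) = 0.001588 x 1/2 = 0.0007940 mol.
[I2] = 0.0007940 / 0.03075 L = 0.0258 M.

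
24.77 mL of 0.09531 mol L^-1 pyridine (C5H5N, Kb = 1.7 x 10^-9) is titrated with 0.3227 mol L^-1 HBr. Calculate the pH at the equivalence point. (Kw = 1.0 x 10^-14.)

3.18

n(C5H5N) = 0.09531 x 0.02477 = 0.002361 mol; V(HBr) at equivalence = 0.002361/0.3227 = 0.007316 L.
At equivalence the base is fully converted to C5H5NH+; total volume = 0.03209 L, so [C5H5NH+] = 0.002361/0.03209 = 0.07358 M.
Ka(C5H5NH+) = Kw/Kb = 1.0e-14 / 1.7 x 10^-9 = 5.88e-6.
[H^+] = sqrt(Ka x [C5H5NH+]) = sqrt(5.88e-6 x 0.07358) = 0.000658 M.
pH = -log(0.000658) = 3.18.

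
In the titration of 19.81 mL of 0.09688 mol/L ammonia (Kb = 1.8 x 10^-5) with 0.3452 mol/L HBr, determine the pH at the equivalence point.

n(NH3) = 0.09688 x 0.01981 = 0.001919 mol; V(HBr) at equivalence = 0.001919/0.3452 = 0.005560 L.
At equivalence the base is fully converted to NH4+; total volume = 0.02537 L, so [NH4+] = 0.001919/0.02537 = 0.07565 M.
Ka(NH4+) = Kw/Kb = 1.0e-14 / 1.8 x 10^-5 = 5.56e-10.
[H^+] = sqrt(Ka x [NH4+]) = sqrt(5.56e-10 x 0.07565) = 6.48e-6 M.
pH = -log(6.48e-6) = 5.19.

5.19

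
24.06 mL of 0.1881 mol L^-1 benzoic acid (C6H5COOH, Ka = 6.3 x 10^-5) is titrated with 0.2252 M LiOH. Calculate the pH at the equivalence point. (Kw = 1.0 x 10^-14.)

8.61

n(C6H5COOH) = 0.1881 x 0.02406 = 0.004526 mol; V(LiOH) at equivalence = 0.004526/0.2252 = 0.02010 L.
At equivalence all the acid is converted to C6H5COO-; total volume = 0.02406 + 0.02010 = 0.04416 L, so [C6H5COO-] = 0.004526/0.04416 = 0.1025 M.
Kb = Kw/Ka = 1.0e-14 / 6.3 x 10^-5 = 1.59e-10.
[OH^-] = sqrt(Kb x [C6H5COO-]) = sqrt(1.59e-10 x 0.1025) = 4.03e-6 M.
pOH = 5.39, so pH = 14.00 - 5.39 = 8.61.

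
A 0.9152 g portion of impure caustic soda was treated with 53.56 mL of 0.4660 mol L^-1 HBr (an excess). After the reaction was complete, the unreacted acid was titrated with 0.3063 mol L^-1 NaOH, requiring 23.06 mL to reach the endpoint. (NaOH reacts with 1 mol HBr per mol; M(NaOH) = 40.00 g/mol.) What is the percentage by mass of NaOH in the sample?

Total n(HBr) added = 0.4660 x 0.05356 = 0.02496 mol.
n(NaOH) used = 0.3063 x 0.02306 = 0.007063 mol, which equals the excess n(HBr).
So n(HBr) consumed by the sample = 0.02496 - 0.007063 = 0.01790 mol.
n(NaOH) = 0.01790 / 1 = 0.01790 mol.
mass NaOH = 0.01790 x 40.00 = 0.7158 g, so %NaOH = 0.7158/0.9152 x 100 = 78.2%.

78.2%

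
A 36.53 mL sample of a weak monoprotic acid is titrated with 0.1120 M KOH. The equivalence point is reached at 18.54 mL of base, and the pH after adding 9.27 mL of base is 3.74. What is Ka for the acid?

1.8 x 10^-4

9.27 mL is half of the equivalence volume, so this is the half-equivalence point where [HA] = [A^-].
At half-equivalence pH = pKa, so pKa = 3.74.
Ka = 10^(-3.74) = 1.8 x 10^-4.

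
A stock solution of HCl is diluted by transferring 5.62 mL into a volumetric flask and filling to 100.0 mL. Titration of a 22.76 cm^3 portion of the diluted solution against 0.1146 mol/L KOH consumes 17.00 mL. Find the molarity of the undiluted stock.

n(KOH) = 0.1146 x 0.01700 = 0.001948 mol.
n(HCl) in the aliquot = 0.001948 mol.
[diluted HCl] = 0.001948 / 0.02276 = 0.08560 M.
Dilution factor = 100.0/5.620 = 17.79, so [stock] = 0.08560 x 17.79 = 1.52 M.

1.52 M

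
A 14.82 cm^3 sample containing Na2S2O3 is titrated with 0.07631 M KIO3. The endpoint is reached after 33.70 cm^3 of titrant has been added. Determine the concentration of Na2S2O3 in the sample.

1.04 M

n(KIO3) = 0.07631 x 0.03370 = 0.002572 mol.
From the balanced equation, 1 mol KIO3 reacts with 6 mol Na2S2O3, so n(Na2S2O3) = 0.002572 x 6/1 = 0.01543 mol.
[Na2S2O3] = 0.01543 / 0.01482 L = 1.04 M.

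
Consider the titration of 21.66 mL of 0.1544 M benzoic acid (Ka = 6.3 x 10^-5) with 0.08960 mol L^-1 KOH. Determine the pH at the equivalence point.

8.48

n(C6H5COOH) = 0.1544 x 0.02166 = 0.003344 mol; V(KOH) at equivalence = 0.003344/0.08960 = 0.03732 L.
At equivalence all the acid is converted to C6H5COO-; total volume = 0.02166 + 0.03732 = 0.05898 L, so [C6H5COO-] = 0.003344/0.05898 = 0.05670 M.
Kb = Kw/Ka = 1.0e-14 / 6.3 x 10^-5 = 1.59e-10.
[OH^-] = sqrt(Kb x [C6H5COO-]) = sqrt(1.59e-10 x 0.05670) = 3.00e-6 M.
pOH = 5.52, so pH = 14.00 - 5.52 = 8.48.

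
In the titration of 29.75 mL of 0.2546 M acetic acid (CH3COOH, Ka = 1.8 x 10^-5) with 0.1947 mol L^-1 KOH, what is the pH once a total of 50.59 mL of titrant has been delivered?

n(acid) = 0.2546 x 0.02975 = 0.007574 mol; n(KOH) added = 0.1947 x 0.05059 = 0.009850 mol.
Base is in excess by 0.009850 - 0.007574 = 0.002276 mol in a total volume of 0.08034 L.
[OH^-] = 0.002276/0.08034 = 0.02832 M, so pOH = 1.55 and pH = 14.00 - 1.55 = 12.45.

12.45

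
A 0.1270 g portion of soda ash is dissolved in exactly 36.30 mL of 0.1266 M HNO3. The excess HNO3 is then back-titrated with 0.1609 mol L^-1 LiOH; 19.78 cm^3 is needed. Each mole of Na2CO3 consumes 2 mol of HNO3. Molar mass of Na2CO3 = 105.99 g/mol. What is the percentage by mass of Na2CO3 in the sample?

59.0%

Total n(HNO3) added = 0.1266 x 0.03630 = 0.004596 mol.
n(LiOH) used = 0.1609 x 0.01978 = 0.003183 mol, which equals the excess n(HNO3).
So n(HNO3) consumed by the sample = 0.004596 - 0.003183 = 0.001413 mol.
n(Na2CO3) = 0.001413 / 2 = 0.0007065 mol.
mass Na2CO3 = 0.0007065 x 105.99 = 0.07488 g, so %Na2CO3 = 0.07488/0.1270 x 100 = 59.0%.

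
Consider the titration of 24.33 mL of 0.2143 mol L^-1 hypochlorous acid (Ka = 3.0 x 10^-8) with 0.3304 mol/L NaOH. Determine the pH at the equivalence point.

n(HClO) = 0.2143 x 0.02433 = 0.005214 mol; V(NaOH) at equivalence = 0.005214/0.3304 = 0.01578 L.
At equivalence all the acid is converted to ClO-; total volume = 0.02433 + 0.01578 = 0.04011 L, so [ClO-] = 0.005214/0.04011 = 0.1300 M.
Kb = Kw/Ka = 1.0e-14 / 3.0 x 10^-8 = 3.33e-7.
[OH^-] = sqrt(Kb x [ClO-]) = sqrt(3.33e-7 x 0.1300) = 0.000208 M.
pOH = 3.68, so pH = 14.00 - 3.68 = 10.32.

10.32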